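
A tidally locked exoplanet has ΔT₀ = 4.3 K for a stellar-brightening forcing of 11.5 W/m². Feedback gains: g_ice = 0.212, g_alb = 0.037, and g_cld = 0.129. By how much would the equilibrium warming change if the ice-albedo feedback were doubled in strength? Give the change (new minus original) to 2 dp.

Original: g = 0.378, ΔT = 4.3/(1−0.378) = 6.9132 K.
With doubled ice-albedo: g' = 0.59, ΔT' = 4.3/(1−0.59) = 10.4878 K.
Change = 10.4878 − 6.9132 = 3.57 K.

3.57 K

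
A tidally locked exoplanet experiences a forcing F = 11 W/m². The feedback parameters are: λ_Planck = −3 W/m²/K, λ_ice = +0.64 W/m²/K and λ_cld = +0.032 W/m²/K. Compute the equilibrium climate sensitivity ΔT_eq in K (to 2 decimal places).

Net feedback parameter λ = (−3) + (+0.64) + (+0.032) = -2.328 W/m²/K.
ΔT = −F/λ = −11/(-2.328) = 4.73 K.

4.73 K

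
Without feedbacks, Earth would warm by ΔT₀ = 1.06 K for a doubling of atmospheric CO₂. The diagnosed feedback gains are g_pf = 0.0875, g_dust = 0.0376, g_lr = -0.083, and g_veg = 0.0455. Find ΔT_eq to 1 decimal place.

1.2 K

Total gain g = 0.0875 + 0.0376 − 0.083 + 0.0455 = 0.0876.
Amplification A = 1/(1 − 0.0876) = 1.096.
ΔT = 1.06 × 1.096 = 1.2 K.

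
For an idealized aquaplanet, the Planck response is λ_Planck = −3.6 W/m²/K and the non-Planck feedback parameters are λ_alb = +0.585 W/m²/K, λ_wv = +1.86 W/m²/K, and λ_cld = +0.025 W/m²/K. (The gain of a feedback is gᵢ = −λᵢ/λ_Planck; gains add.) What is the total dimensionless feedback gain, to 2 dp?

0.69

Convert to gains: g_alb = 0.585/3.6 = 0.1625; g_wv = 1.86/3.6 = 0.5167; g_cld = 0.025/3.6 = 0.006944.
Total gain g = 0.686144.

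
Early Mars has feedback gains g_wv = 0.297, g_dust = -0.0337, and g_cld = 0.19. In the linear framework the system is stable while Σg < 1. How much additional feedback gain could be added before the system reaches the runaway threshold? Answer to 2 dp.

0.55

Current total gain = 0.297 − 0.0337 + 0.19 = 0.4533.
Margin to runaway = 1 − 0.4533 = 0.55.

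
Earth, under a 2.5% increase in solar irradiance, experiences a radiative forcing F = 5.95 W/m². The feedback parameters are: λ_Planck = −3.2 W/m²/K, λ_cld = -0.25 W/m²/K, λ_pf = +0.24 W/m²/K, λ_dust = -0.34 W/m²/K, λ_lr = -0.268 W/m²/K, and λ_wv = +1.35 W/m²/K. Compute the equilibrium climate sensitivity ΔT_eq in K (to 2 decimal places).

Net feedback parameter λ = (−3.2) + (-0.25) + (+0.24) + (-0.34) + (-0.268) + (+1.35) = -2.468 W/m²/K.
ΔT = −F/λ = −5.95/(-2.468) = 2.41 K.

2.41 K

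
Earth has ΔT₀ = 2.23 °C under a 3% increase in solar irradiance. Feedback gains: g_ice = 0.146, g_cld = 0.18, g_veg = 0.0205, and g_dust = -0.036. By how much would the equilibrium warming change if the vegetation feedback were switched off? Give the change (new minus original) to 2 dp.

-0.09 °C

Original: g = 0.3105, ΔT = 2.23/(1−0.3105) = 3.2342 °C.
Without vegetation: g' = 0.29, ΔT' = 2.23/(1−0.29) = 3.1408 °C.
Change = 3.1408 − 3.2342 = -0.09 °C.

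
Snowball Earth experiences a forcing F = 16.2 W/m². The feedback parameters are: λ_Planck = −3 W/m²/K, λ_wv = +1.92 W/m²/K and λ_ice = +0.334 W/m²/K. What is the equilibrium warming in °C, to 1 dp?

Net feedback parameter λ = (−3) + (+1.92) + (+0.334) = -0.746 W/m²/K.
ΔT = −F/λ = −16.2/(-0.746) = 21.7 °C.

21.7 °C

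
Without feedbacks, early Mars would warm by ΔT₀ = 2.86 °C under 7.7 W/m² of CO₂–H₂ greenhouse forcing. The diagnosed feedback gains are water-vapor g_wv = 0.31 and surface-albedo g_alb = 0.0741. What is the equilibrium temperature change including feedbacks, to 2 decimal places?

4.64 °C

Total gain g = 0.31 + 0.0741 = 0.3841.
Amplification A = 1/(1 − 0.3841) = 1.624.
ΔT = 2.86 × 1.624 = 4.64 °C.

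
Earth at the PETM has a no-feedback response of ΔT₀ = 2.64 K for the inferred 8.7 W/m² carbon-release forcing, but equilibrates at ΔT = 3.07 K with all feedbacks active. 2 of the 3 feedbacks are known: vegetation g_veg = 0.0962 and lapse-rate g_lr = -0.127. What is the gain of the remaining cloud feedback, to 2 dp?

0.17

Amplification A = ΔT/ΔT₀ = 3.07/2.64 = 1.163.
Total gain g = 1 − 1/A = 1 − 1/1.163 = 0.1402.
Known gains sum to 0.0962 − 0.127 = -0.0308.
g_cld = 0.1402 + 0.0308 = 0.17.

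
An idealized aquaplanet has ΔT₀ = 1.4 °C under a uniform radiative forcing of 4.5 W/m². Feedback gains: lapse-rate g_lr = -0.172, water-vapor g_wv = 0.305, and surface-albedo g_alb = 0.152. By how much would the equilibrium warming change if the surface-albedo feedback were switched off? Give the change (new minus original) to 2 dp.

Original: g = 0.285, ΔT = 1.4/(1−0.285) = 1.9580 °C.
Without surface-albedo: g' = 0.133, ΔT' = 1.4/(1−0.133) = 1.6148 °C.
Change = 1.6148 − 1.9580 = -0.34 °C.

-0.34 °C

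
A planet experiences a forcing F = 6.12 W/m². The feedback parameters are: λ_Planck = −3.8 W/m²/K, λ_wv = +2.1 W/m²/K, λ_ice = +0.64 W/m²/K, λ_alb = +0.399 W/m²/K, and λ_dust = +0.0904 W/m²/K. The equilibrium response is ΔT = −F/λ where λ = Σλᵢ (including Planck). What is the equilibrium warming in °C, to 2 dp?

10.73 °C

Net feedback parameter λ = (−3.8) + (+2.1) + (+0.64) + (+0.399) + (+0.0904) = -0.5706 W/m²/K.
ΔT = −F/λ = −6.12/(-0.5706) = 10.73 °C.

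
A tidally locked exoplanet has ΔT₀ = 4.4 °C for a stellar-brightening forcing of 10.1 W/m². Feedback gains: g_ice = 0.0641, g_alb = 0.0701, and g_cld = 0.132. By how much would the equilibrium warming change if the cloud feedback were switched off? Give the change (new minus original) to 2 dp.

-0.91 °C

Original: g = 0.2662, ΔT = 4.4/(1−0.2662) = 5.9962 °C.
Without cloud: g' = 0.1342, ΔT' = 4.4/(1−0.1342) = 5.0820 °C.
Change = 5.0820 − 5.9962 = -0.91 °C.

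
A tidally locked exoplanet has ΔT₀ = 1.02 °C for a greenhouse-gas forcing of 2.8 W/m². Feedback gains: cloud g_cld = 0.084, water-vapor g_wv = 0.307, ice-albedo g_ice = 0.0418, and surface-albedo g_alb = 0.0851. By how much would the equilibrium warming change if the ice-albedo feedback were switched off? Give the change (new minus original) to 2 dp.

-0.17 °C

Original: g = 0.5179, ΔT = 1.02/(1−0.5179) = 2.1157 °C.
Without ice-albedo: g' = 0.4761, ΔT' = 1.02/(1−0.4761) = 1.9469 °C.
Change = 1.9469 − 2.1157 = -0.17 °C.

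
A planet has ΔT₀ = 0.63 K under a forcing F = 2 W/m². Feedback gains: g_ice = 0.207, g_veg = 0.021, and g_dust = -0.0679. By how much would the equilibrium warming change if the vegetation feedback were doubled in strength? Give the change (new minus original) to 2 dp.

0.02 K

Original: g = 0.1601, ΔT = 0.63/(1−0.1601) = 0.7501 K.
With doubled vegetation: g' = 0.1811, ΔT' = 0.63/(1−0.1811) = 0.7693 K.
Change = 0.7693 − 0.7501 = 0.02 K.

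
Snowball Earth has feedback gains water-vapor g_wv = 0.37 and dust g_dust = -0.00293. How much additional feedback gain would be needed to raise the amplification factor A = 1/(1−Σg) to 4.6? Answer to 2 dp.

0.42

Current total gain = 0.36707.
Target gain for A = 4.6: g* = 1 − 1/4.6 = 0.7826.
Additional gain needed = 0.7826 − 0.36707 = 0.42.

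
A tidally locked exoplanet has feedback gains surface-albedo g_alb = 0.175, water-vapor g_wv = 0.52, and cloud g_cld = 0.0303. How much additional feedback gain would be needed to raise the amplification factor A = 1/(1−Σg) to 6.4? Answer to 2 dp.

0.12

Current total gain = 0.7253.
Target gain for A = 6.4: g* = 1 − 1/6.4 = 0.8438.
Additional gain needed = 0.8438 − 0.7253 = 0.12.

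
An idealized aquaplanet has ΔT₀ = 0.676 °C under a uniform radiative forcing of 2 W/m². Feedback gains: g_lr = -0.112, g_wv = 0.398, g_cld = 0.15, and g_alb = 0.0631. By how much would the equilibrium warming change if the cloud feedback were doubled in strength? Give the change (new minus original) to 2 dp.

Original: g = 0.4991, ΔT = 0.676/(1−0.4991) = 1.3496 °C.
With doubled cloud: g' = 0.6491, ΔT' = 0.676/(1−0.6491) = 1.9265 °C.
Change = 1.9265 − 1.3496 = 0.58 °C.

0.58 °C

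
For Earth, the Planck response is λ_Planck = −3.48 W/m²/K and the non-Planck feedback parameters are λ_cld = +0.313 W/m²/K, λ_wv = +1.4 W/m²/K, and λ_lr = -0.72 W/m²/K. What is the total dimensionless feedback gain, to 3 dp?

Convert to gains: g_cld = 0.313/3.48 = 0.08994; g_wv = 1.4/3.48 = 0.4023; g_lr = -0.72/3.48 = -0.2069.
Total gain g = 0.28534.

0.285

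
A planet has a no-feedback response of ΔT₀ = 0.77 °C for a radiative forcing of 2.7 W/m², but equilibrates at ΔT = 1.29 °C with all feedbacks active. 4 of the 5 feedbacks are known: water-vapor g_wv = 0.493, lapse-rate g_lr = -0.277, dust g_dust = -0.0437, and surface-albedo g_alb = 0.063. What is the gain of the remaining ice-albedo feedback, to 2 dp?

0.17

Amplification A = ΔT/ΔT₀ = 1.29/0.77 = 1.675.
Total gain g = 1 − 1/A = 1 − 1/1.675 = 0.403.
Known gains sum to 0.493 − 0.277 − 0.0437 + 0.063 = 0.2353.
g_ice = 0.403 − 0.2353 = 0.17.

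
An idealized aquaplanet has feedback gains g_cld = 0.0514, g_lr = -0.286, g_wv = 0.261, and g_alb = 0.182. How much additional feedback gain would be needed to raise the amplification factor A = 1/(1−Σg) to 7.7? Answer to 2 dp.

0.66

Current total gain = 0.2084.
Target gain for A = 7.7: g* = 1 − 1/7.7 = 0.8701.
Additional gain needed = 0.8701 − 0.2084 = 0.66.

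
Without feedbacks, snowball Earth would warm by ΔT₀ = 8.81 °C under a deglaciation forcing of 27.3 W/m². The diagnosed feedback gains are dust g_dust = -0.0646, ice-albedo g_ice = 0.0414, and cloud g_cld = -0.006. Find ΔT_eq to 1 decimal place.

8.6 °C

Total gain g = -0.0646 + 0.0414 − 0.006 = -0.0292.
Amplification A = 1/(1 + 0.0292) = 0.9716.
ΔT = 8.81 × 0.9716 = 8.6 °C.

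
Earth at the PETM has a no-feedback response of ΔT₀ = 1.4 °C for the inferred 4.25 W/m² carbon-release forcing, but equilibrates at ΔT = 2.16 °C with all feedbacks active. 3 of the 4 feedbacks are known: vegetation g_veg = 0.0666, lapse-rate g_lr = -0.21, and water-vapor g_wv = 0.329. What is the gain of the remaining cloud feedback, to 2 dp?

Amplification A = ΔT/ΔT₀ = 2.16/1.4 = 1.543.
Total gain g = 1 − 1/A = 1 − 1/1.543 = 0.3519.
Known gains sum to 0.0666 − 0.21 + 0.329 = 0.1856.
g_cld = 0.3519 − 0.1856 = 0.17.

0.17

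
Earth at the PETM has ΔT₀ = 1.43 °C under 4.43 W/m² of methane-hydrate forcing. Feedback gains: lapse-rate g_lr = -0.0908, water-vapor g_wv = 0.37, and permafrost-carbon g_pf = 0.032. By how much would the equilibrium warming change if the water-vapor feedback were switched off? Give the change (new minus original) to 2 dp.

-0.73 °C

Original: g = 0.3112, ΔT = 1.43/(1−0.3112) = 2.0761 °C.
Without water-vapor: g' = -0.0588, ΔT' = 1.43/(1+0.0588) = 1.3506 °C.
Change = 1.3506 − 2.0761 = -0.73 °C.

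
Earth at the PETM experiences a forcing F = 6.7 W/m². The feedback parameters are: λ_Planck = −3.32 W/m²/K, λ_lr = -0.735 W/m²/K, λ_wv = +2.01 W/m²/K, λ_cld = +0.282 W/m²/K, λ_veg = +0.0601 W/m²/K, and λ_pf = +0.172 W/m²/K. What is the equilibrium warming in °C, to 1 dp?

Net feedback parameter λ = (−3.32) + (-0.735) + (+2.01) + (+0.282) + (+0.0601) + (+0.172) = -1.5309 W/m²/K.
ΔT = −F/λ = −6.7/(-1.5309) = 4.4 °C.

4.4 °C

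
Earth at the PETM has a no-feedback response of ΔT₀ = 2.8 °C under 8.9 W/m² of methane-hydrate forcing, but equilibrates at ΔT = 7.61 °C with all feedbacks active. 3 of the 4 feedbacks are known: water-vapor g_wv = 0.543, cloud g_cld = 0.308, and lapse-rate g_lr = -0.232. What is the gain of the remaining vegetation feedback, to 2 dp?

Amplification A = ΔT/ΔT₀ = 7.61/2.8 = 2.718.
Total gain g = 1 − 1/A = 1 − 1/2.718 = 0.6321.
Known gains sum to 0.543 + 0.308 − 0.232 = 0.619.
g_veg = 0.6321 − 0.619 = 0.01.

0.01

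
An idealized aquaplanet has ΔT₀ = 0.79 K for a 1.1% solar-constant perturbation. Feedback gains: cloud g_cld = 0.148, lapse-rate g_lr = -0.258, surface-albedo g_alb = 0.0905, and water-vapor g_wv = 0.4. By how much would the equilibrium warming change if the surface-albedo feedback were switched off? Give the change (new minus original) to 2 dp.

Original: g = 0.3805, ΔT = 0.79/(1−0.3805) = 1.2752 K.
Without surface-albedo: g' = 0.29, ΔT' = 0.79/(1−0.29) = 1.1127 K.
Change = 1.1127 − 1.2752 = -0.16 K.

-0.16 K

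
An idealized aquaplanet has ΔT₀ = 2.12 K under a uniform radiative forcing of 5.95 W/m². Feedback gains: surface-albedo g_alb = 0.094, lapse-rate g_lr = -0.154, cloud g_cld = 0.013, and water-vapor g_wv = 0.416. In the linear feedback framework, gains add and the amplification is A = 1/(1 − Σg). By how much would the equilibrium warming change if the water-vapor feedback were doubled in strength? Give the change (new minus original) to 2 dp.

6.50 K

Original: g = 0.369, ΔT = 2.12/(1−0.369) = 3.3597 K.
With doubled water-vapor: g' = 0.785, ΔT' = 2.12/(1−0.785) = 9.8605 K.
Change = 9.8605 − 3.3597 = 6.50 K.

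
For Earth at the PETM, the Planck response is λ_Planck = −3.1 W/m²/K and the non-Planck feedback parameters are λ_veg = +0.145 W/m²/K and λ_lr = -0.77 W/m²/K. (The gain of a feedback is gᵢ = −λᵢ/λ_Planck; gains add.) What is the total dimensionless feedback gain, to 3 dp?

Convert to gains: g_veg = 0.145/3.1 = 0.04677; g_lr = -0.77/3.1 = -0.2484.
Total gain g = -0.20163.

-0.202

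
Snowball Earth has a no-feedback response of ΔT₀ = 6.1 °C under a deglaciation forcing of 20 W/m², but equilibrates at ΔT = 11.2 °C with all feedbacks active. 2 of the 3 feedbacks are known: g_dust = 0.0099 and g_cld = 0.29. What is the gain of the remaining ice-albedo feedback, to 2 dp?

0.16

Amplification A = ΔT/ΔT₀ = 11.2/6.1 = 1.836.
Total gain g = 1 − 1/A = 1 − 1/1.836 = 0.4553.
Known gains sum to 0.0099 + 0.29 = 0.2999.
g_ice = 0.4553 − 0.2999 = 0.16.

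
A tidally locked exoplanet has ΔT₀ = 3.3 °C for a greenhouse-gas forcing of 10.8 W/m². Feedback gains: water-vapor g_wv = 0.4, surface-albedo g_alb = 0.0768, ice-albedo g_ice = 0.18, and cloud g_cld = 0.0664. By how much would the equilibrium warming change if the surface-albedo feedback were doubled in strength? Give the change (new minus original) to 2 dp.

4.58 °C

Original: g = 0.7232, ΔT = 3.3/(1−0.7232) = 11.9220 °C.
With doubled surface-albedo: g' = 0.8, ΔT' = 3.3/(1−0.8) = 16.5000 °C.
Change = 16.5000 − 11.9220 = 4.58 °C.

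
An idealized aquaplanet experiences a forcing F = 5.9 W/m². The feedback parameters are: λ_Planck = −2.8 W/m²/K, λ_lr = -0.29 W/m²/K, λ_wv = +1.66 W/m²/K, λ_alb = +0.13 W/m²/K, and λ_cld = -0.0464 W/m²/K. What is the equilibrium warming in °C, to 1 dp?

4.4 °C

Net feedback parameter λ = (−2.8) + (-0.29) + (+1.66) + (+0.13) + (-0.0464) = -1.3464 W/m²/K.
ΔT = −F/λ = −5.9/(-1.3464) = 4.4 °C.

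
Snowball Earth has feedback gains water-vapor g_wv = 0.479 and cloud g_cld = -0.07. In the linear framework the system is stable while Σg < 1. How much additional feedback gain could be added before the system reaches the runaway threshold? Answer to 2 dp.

0.59

Current total gain = 0.479 − 0.07 = 0.409.
Margin to runaway = 1 − 0.409 = 0.59.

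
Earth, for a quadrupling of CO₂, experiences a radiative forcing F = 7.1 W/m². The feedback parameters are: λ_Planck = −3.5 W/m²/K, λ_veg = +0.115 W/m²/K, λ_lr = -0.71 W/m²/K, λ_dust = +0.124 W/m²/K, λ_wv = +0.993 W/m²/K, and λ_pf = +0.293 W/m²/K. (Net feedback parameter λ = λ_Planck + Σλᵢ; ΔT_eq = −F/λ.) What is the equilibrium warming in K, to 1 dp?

Net feedback parameter λ = (−3.5) + (+0.115) + (-0.71) + (+0.124) + (+0.993) + (+0.293) = -2.685 W/m²/K.
ΔT = −F/λ = −7.1/(-2.685) = 2.6 K.

2.6 K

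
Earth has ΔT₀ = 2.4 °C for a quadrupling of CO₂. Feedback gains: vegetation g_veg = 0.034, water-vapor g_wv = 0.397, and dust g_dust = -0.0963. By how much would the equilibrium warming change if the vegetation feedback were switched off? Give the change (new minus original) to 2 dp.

Original: g = 0.3347, ΔT = 2.4/(1−0.3347) = 3.6074 °C.
Without vegetation: g' = 0.3007, ΔT' = 2.4/(1−0.3007) = 3.4320 °C.
Change = 3.4320 − 3.6074 = -0.18 °C.

-0.18 °C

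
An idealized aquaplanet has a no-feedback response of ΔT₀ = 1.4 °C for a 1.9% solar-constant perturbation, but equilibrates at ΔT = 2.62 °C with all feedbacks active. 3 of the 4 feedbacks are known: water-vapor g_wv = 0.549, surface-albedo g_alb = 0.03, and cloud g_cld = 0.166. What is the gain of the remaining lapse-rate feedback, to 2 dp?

Amplification A = ΔT/ΔT₀ = 2.62/1.4 = 1.871.
Total gain g = 1 − 1/A = 1 − 1/1.871 = 0.4655.
Known gains sum to 0.549 + 0.03 + 0.166 = 0.745.
g_lr = 0.4655 − 0.745 = -0.28.

-0.28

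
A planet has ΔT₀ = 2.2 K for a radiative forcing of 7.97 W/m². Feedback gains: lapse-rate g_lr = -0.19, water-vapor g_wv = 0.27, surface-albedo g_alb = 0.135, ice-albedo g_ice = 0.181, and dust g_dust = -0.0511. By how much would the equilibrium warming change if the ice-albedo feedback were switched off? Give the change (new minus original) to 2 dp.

Original: g = 0.3449, ΔT = 2.2/(1−0.3449) = 3.3583 K.
Without ice-albedo: g' = 0.1639, ΔT' = 2.2/(1−0.1639) = 2.6313 K.
Change = 2.6313 − 3.3583 = -0.73 K.

-0.73 K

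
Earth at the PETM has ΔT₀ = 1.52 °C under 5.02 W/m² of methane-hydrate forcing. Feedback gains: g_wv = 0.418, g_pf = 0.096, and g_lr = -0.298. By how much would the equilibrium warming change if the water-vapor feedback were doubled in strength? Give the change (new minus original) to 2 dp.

2.21 °C

Original: g = 0.216, ΔT = 1.52/(1−0.216) = 1.9388 °C.
With doubled water-vapor: g' = 0.634, ΔT' = 1.52/(1−0.634) = 4.1530 °C.
Change = 4.1530 − 1.9388 = 2.21 °C.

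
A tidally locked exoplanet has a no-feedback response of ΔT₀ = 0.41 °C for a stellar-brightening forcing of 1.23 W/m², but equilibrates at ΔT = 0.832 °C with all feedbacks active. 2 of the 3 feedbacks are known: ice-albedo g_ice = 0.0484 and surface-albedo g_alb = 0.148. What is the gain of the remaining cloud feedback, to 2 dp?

Amplification A = ΔT/ΔT₀ = 0.832/0.41 = 2.029.
Total gain g = 1 − 1/A = 1 − 1/2.029 = 0.5071.
Known gains sum to 0.0484 + 0.148 = 0.1964.
g_cld = 0.5071 − 0.1964 = 0.31.

0.31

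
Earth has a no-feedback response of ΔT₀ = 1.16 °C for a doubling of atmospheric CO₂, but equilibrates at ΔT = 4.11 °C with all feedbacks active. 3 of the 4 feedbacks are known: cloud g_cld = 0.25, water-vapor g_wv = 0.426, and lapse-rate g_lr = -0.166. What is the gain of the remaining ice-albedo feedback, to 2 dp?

0.21

Amplification A = ΔT/ΔT₀ = 4.11/1.16 = 3.543.
Total gain g = 1 − 1/A = 1 − 1/3.543 = 0.7178.
Known gains sum to 0.25 + 0.426 − 0.166 = 0.51.
g_ice = 0.7178 − 0.51 = 0.21.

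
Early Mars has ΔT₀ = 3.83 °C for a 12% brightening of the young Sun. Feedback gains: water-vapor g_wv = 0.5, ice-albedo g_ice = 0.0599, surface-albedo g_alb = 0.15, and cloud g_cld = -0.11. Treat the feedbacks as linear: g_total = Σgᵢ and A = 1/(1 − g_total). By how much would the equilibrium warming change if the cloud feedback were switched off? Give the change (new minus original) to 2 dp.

3.63 °C

Original: g = 0.5999, ΔT = 3.83/(1−0.5999) = 9.5726 °C.
Without cloud: g' = 0.7099, ΔT' = 3.83/(1−0.7099) = 13.2023 °C.
Change = 13.2023 − 9.5726 = 3.63 °C.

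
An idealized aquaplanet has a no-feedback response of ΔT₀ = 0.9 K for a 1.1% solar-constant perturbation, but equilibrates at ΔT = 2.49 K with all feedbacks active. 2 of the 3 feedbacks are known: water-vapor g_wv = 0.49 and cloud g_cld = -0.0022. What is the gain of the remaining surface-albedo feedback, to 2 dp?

0.15

Amplification A = ΔT/ΔT₀ = 2.49/0.9 = 2.767.
Total gain g = 1 − 1/A = 1 − 1/2.767 = 0.6386.
Known gains sum to 0.49 − 0.0022 = 0.4878.
g_alb = 0.6386 − 0.4878 = 0.15.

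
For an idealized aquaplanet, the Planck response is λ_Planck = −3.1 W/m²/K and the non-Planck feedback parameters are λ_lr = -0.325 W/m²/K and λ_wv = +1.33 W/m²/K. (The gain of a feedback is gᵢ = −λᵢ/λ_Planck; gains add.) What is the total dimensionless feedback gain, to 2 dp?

0.32

Convert to gains: g_lr = -0.325/3.1 = -0.1048; g_wv = 1.33/3.1 = 0.429.
Total gain g = 0.3242.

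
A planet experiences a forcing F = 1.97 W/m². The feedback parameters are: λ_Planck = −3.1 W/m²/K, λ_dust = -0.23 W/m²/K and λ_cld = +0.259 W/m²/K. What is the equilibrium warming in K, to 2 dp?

Net feedback parameter λ = (−3.1) + (-0.23) + (+0.259) = -3.071 W/m²/K.
ΔT = −F/λ = −1.97/(-3.071) = 0.64 K.

0.64 K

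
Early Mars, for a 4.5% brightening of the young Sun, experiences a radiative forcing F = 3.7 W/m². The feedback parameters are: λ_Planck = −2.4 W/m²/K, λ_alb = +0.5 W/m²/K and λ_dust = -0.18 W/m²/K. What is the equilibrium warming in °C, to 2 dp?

1.78 °C

Net feedback parameter λ = (−2.4) + (+0.5) + (-0.18) = -2.08 W/m²/K.
ΔT = −F/λ = −3.7/(-2.08) = 1.78 °C.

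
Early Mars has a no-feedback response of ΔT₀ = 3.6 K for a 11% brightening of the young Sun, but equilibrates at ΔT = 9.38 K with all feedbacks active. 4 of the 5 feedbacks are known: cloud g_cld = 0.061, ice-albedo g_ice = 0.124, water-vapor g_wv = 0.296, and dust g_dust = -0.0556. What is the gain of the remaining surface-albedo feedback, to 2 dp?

0.19

Amplification A = ΔT/ΔT₀ = 9.38/3.6 = 2.606.
Total gain g = 1 − 1/A = 1 − 1/2.606 = 0.6163.
Known gains sum to 0.061 + 0.124 + 0.296 − 0.0556 = 0.4254.
g_alb = 0.6163 − 0.4254 = 0.19.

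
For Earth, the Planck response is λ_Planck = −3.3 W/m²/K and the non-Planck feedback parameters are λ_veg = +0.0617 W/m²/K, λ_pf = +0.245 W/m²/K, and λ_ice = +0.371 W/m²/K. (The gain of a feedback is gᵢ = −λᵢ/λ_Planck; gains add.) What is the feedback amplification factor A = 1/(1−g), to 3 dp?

Convert to gains: g_veg = 0.0617/3.3 = 0.0187; g_pf = 0.245/3.3 = 0.07424; g_ice = 0.371/3.3 = 0.1124.
Total gain g = 0.20534.
A = 1/(1 − 0.20534) = 1.258.

1.258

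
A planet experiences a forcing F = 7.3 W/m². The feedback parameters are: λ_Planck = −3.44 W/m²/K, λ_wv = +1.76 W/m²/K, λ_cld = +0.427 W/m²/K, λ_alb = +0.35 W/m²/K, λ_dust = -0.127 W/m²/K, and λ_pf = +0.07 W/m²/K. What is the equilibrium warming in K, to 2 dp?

7.60 K

Net feedback parameter λ = (−3.44) + (+1.76) + (+0.427) + (+0.35) + (-0.127) + (+0.07) = -0.96 W/m²/K.
ΔT = −F/λ = −7.3/(-0.96) = 7.60 K.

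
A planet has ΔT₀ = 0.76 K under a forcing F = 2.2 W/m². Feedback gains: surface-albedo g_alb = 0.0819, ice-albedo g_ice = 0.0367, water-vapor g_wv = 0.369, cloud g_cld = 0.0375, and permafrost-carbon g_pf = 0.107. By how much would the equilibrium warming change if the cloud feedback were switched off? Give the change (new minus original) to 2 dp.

-0.19 K

Original: g = 0.6321, ΔT = 0.76/(1−0.6321) = 2.0658 K.
Without cloud: g' = 0.5946, ΔT' = 0.76/(1−0.5946) = 1.8747 K.
Change = 1.8747 − 2.0658 = -0.19 K.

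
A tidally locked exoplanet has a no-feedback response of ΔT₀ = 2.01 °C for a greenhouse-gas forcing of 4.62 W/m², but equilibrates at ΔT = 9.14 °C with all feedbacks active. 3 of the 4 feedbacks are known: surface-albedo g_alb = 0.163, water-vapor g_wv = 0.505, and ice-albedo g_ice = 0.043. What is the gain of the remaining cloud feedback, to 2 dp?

Amplification A = ΔT/ΔT₀ = 9.14/2.01 = 4.547.
Total gain g = 1 − 1/A = 1 − 1/4.547 = 0.7801.
Known gains sum to 0.163 + 0.505 + 0.043 = 0.711.
g_cld = 0.7801 − 0.711 = 0.07.

0.07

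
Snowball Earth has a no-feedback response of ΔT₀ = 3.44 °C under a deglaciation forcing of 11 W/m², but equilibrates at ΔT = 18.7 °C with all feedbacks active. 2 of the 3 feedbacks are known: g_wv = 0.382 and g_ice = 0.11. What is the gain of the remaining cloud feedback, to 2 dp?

0.32

Amplification A = ΔT/ΔT₀ = 18.7/3.44 = 5.436.
Total gain g = 1 − 1/A = 1 − 1/5.436 = 0.816.
Known gains sum to 0.382 + 0.11 = 0.492.
g_cld = 0.816 − 0.492 = 0.32.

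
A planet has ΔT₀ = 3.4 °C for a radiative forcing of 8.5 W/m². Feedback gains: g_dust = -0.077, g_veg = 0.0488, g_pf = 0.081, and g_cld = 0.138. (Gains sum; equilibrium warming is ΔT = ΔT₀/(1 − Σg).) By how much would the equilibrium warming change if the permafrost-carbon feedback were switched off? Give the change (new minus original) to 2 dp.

-0.38 °C

Original: g = 0.1908, ΔT = 3.4/(1−0.1908) = 4.2017 °C.
Without permafrost-carbon: g' = 0.1098, ΔT' = 3.4/(1−0.1098) = 3.8194 °C.
Change = 3.8194 − 4.2017 = -0.38 °C.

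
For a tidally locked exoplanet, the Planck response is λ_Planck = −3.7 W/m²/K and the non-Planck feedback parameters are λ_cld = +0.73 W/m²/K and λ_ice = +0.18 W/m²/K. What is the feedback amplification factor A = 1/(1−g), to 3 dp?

Convert to gains: g_cld = 0.73/3.7 = 0.1973; g_ice = 0.18/3.7 = 0.04865.
Total gain g = 0.24595.
A = 1/(1 − 0.24595) = 1.326.

1.326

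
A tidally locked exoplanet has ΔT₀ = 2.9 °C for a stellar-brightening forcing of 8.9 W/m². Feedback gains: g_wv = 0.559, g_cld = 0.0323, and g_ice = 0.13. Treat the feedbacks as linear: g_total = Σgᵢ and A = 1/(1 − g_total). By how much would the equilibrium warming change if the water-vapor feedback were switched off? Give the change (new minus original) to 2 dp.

-6.94 °C

Original: g = 0.7213, ΔT = 2.9/(1−0.7213) = 10.4055 °C.
Without water-vapor: g' = 0.1623, ΔT' = 2.9/(1−0.1623) = 3.4619 °C.
Change = 3.4619 − 10.4055 = -6.94 °C.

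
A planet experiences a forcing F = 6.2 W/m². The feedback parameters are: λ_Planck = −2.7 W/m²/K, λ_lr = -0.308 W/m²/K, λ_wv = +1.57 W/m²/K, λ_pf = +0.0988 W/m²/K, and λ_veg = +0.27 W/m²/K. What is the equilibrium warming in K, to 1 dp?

Net feedback parameter λ = (−2.7) + (-0.308) + (+1.57) + (+0.0988) + (+0.27) = -1.0692 W/m²/K.
ΔT = −F/λ = −6.2/(-1.0692) = 5.8 K.

5.8 K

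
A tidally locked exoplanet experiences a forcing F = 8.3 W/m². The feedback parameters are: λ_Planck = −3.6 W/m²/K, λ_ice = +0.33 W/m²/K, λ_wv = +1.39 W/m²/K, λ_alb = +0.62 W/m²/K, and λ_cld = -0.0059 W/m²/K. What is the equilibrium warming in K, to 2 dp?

Net feedback parameter λ = (−3.6) + (+0.33) + (+1.39) + (+0.62) + (-0.0059) = -1.2659 W/m²/K.
ΔT = −F/λ = −8.3/(-1.2659) = 6.56 K.

6.56 K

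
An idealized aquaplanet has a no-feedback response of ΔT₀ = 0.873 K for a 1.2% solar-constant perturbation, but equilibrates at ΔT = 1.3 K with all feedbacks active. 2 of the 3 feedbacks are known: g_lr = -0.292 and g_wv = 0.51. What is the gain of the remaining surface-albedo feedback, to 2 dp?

Amplification A = ΔT/ΔT₀ = 1.3/0.873 = 1.489.
Total gain g = 1 − 1/A = 1 − 1/1.489 = 0.3284.
Known gains sum to -0.292 + 0.51 = 0.218.
g_alb = 0.3284 − 0.218 = 0.11.

0.11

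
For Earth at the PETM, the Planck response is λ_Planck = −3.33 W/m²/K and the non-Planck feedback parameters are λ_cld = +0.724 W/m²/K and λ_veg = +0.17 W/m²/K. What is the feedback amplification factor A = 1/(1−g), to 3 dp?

1.367

Convert to gains: g_cld = 0.724/3.33 = 0.2174; g_veg = 0.17/3.33 = 0.05105.
Total gain g = 0.26845.
A = 1/(1 − 0.26845) = 1.367.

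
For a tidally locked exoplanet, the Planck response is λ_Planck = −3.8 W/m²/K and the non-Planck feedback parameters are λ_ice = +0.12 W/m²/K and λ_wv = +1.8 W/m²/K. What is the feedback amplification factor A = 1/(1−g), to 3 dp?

Convert to gains: g_ice = 0.12/3.8 = 0.03158; g_wv = 1.8/3.8 = 0.4737.
Total gain g = 0.50528.
A = 1/(1 − 0.50528) = 2.021.

2.021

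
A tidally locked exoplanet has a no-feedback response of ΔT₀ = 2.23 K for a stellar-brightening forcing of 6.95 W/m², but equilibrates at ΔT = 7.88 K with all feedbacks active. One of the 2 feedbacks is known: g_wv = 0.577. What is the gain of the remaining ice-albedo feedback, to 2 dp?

0.14

Amplification A = ΔT/ΔT₀ = 7.88/2.23 = 3.534.
Total gain g = 1 − 1/A = 1 − 1/3.534 = 0.717.
The known gain is 0.577.
g_ice = 0.717 − 0.577 = 0.14.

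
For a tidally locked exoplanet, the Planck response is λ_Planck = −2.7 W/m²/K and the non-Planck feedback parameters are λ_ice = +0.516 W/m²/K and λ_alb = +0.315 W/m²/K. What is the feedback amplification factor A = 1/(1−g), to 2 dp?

1.44

Convert to gains: g_ice = 0.516/2.7 = 0.1911; g_alb = 0.315/2.7 = 0.1167.
Total gain g = 0.3078.
A = 1/(1 − 0.3078) = 1.44.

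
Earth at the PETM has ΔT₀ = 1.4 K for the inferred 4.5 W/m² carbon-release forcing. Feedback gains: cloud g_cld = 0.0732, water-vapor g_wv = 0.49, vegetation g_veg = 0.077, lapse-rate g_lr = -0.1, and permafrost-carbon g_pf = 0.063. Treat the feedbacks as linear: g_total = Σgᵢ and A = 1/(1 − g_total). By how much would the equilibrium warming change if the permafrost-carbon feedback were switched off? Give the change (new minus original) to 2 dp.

Original: g = 0.6032, ΔT = 1.4/(1−0.6032) = 3.5282 K.
Without permafrost-carbon: g' = 0.5402, ΔT' = 1.4/(1−0.5402) = 3.0448 K.
Change = 3.0448 − 3.5282 = -0.48 K.

-0.48 K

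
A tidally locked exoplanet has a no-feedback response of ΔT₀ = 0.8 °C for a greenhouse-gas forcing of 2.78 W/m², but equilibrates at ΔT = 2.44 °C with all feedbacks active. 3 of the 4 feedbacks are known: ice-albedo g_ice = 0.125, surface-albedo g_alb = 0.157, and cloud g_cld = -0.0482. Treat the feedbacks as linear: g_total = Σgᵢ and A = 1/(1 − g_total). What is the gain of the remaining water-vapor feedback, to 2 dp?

Amplification A = ΔT/ΔT₀ = 2.44/0.8 = 3.05.
Total gain g = 1 − 1/A = 1 − 1/3.05 = 0.6721.
Known gains sum to 0.125 + 0.157 − 0.0482 = 0.2338.
g_wv = 0.6721 − 0.2338 = 0.44.

0.44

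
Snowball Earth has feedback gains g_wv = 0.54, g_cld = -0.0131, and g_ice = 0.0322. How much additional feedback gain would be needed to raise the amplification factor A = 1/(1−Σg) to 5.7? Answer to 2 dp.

0.27

Current total gain = 0.5591.
Target gain for A = 5.7: g* = 1 − 1/5.7 = 0.8246.
Additional gain needed = 0.8246 − 0.5591 = 0.27.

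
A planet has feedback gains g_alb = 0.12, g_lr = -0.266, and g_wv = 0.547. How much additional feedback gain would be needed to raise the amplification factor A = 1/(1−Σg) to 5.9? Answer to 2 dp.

0.43

Current total gain = 0.401.
Target gain for A = 5.9: g* = 1 − 1/5.9 = 0.8305.
Additional gain needed = 0.8305 − 0.401 = 0.43.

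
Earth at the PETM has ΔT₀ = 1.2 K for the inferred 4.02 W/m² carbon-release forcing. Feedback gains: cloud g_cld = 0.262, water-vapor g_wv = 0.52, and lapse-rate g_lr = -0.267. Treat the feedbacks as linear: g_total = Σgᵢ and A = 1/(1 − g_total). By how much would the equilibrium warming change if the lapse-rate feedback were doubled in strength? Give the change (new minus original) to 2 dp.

-0.88 K

Original: g = 0.515, ΔT = 1.2/(1−0.515) = 2.4742 K.
With doubled lapse-rate: g' = 0.248, ΔT' = 1.2/(1−0.248) = 1.5957 K.
Change = 1.5957 − 2.4742 = -0.88 K.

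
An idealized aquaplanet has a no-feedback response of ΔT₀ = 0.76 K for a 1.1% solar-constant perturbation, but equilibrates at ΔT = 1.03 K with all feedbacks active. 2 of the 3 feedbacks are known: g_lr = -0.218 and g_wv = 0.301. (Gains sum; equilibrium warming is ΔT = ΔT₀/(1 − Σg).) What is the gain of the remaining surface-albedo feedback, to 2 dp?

0.18

Amplification A = ΔT/ΔT₀ = 1.03/0.76 = 1.355.
Total gain g = 1 − 1/A = 1 − 1/1.355 = 0.262.
Known gains sum to -0.218 + 0.301 = 0.083.
g_alb = 0.262 − 0.083 = 0.18.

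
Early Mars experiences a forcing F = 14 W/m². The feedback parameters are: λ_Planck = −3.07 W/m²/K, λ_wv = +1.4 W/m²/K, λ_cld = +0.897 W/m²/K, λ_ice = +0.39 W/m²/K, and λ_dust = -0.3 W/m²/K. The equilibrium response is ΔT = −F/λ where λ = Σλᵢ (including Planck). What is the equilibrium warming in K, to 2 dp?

20.50 K

Net feedback parameter λ = (−3.07) + (+1.4) + (+0.897) + (+0.39) + (-0.3) = -0.683 W/m²/K.
ΔT = −F/λ = −14/(-0.683) = 20.50 K.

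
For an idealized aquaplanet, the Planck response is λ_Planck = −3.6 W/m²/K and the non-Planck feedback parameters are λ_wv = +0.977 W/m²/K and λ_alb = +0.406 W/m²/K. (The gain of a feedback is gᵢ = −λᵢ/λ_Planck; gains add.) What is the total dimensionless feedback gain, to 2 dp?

0.38

Convert to gains: g_wv = 0.977/3.6 = 0.2714; g_alb = 0.406/3.6 = 0.1128.
Total gain g = 0.3842.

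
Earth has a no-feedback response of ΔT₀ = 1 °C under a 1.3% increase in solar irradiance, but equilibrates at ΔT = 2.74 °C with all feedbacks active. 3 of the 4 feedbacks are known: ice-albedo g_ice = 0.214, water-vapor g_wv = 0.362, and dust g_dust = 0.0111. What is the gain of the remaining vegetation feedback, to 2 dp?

Amplification A = ΔT/ΔT₀ = 2.74/1 = 2.74.
Total gain g = 1 − 1/A = 1 − 1/2.74 = 0.635.
Known gains sum to 0.214 + 0.362 + 0.0111 = 0.5871.
g_veg = 0.635 − 0.5871 = 0.05.

0.05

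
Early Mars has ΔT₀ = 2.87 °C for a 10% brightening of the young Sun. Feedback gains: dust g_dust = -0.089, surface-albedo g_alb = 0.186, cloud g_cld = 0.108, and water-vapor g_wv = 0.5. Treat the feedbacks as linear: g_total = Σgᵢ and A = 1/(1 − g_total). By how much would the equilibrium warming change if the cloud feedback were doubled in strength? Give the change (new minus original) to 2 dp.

Original: g = 0.705, ΔT = 2.87/(1−0.705) = 9.7288 °C.
With doubled cloud: g' = 0.813, ΔT' = 2.87/(1−0.813) = 15.3476 °C.
Change = 15.3476 − 9.7288 = 5.62 °C.

5.62 °C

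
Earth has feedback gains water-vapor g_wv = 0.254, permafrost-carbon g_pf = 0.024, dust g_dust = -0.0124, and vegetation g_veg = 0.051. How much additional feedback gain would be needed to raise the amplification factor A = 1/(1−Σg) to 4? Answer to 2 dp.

0.43

Current total gain = 0.3166.
Target gain for A = 4: g* = 1 − 1/4 = 0.75.
Additional gain needed = 0.75 − 0.3166 = 0.43.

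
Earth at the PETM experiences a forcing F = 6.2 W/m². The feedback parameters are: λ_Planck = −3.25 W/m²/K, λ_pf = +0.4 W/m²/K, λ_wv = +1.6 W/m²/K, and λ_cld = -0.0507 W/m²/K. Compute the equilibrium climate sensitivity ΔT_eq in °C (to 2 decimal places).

Net feedback parameter λ = (−3.25) + (+0.4) + (+1.6) + (-0.0507) = -1.3007 W/m²/K.
ΔT = −F/λ = −6.2/(-1.3007) = 4.77 °C.

4.77 °C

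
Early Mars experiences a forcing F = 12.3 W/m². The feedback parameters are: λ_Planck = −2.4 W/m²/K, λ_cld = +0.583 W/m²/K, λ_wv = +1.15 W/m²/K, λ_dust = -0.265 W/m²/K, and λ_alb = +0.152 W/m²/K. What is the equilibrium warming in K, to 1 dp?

Net feedback parameter λ = (−2.4) + (+0.583) + (+1.15) + (-0.265) + (+0.152) = -0.78 W/m²/K.
ΔT = −F/λ = −12.3/(-0.78) = 15.8 K.

15.8 K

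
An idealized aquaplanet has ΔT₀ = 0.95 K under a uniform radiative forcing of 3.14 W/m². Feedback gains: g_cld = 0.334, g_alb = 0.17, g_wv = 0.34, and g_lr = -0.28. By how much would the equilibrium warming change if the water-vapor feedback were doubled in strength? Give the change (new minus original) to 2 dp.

7.72 K

Original: g = 0.564, ΔT = 0.95/(1−0.564) = 2.1789 K.
With doubled water-vapor: g' = 0.904, ΔT' = 0.95/(1−0.904) = 9.8958 K.
Change = 9.8958 − 2.1789 = 7.72 K.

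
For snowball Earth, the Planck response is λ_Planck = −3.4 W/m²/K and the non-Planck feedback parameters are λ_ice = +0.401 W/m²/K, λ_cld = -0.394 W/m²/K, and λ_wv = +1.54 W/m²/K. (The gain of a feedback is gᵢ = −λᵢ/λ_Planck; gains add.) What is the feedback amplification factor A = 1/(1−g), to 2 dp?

Convert to gains: g_ice = 0.401/3.4 = 0.1179; g_cld = -0.394/3.4 = -0.1159; g_wv = 1.54/3.4 = 0.4529.
Total gain g = 0.4549.
A = 1/(1 − 0.4549) = 1.83.

1.83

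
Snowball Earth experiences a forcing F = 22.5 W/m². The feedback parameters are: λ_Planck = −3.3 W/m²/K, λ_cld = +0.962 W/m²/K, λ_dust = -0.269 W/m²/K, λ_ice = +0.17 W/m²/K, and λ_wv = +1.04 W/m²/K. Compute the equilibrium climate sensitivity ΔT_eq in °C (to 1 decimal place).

Net feedback parameter λ = (−3.3) + (+0.962) + (-0.269) + (+0.17) + (+1.04) = -1.397 W/m²/K.
ΔT = −F/λ = −22.5/(-1.397) = 16.1 °C.

16.1 °C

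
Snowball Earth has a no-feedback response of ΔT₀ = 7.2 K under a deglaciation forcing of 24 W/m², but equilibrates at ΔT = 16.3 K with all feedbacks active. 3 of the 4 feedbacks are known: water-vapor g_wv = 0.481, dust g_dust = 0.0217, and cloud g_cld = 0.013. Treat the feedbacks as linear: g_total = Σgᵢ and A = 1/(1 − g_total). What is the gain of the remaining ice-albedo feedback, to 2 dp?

Amplification A = ΔT/ΔT₀ = 16.3/7.2 = 2.264.
Total gain g = 1 − 1/A = 1 − 1/2.264 = 0.5583.
Known gains sum to 0.481 + 0.0217 + 0.013 = 0.5157.
g_ice = 0.5583 − 0.5157 = 0.04.

0.04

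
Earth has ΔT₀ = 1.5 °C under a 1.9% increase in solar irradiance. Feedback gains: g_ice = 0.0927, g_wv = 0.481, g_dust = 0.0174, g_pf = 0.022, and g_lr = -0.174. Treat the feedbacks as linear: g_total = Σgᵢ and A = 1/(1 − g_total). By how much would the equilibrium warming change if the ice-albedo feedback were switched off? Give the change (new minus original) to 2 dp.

Original: g = 0.4391, ΔT = 1.5/(1−0.4391) = 2.6743 °C.
Without ice-albedo: g' = 0.3464, ΔT' = 1.5/(1−0.3464) = 2.2950 °C.
Change = 2.2950 − 2.6743 = -0.38 °C.

-0.38 °C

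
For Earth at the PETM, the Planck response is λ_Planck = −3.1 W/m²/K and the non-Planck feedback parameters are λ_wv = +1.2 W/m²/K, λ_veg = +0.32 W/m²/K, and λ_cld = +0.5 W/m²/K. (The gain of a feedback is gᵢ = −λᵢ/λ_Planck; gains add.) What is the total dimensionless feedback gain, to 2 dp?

0.65

Convert to gains: g_wv = 1.2/3.1 = 0.3871; g_veg = 0.32/3.1 = 0.1032; g_cld = 0.5/3.1 = 0.1613.
Total gain g = 0.6516.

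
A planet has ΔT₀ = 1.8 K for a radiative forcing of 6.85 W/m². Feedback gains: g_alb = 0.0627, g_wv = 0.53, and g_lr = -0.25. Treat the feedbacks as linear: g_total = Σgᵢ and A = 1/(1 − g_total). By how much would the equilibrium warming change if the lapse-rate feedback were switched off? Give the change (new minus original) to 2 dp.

1.68 K

Original: g = 0.3427, ΔT = 1.8/(1−0.3427) = 2.7385 K.
Without lapse-rate: g' = 0.5927, ΔT' = 1.8/(1−0.5927) = 4.4193 K.
Change = 4.4193 − 2.7385 = 1.68 K.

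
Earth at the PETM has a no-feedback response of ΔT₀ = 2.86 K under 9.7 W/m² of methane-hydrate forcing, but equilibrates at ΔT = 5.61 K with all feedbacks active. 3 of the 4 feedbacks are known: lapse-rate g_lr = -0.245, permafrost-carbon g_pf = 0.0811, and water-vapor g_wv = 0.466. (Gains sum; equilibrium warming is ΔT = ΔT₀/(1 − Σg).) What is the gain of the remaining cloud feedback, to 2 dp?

0.19

Amplification A = ΔT/ΔT₀ = 5.61/2.86 = 1.962.
Total gain g = 1 − 1/A = 1 − 1/1.962 = 0.4903.
Known gains sum to -0.245 + 0.0811 + 0.466 = 0.3021.
g_cld = 0.4903 − 0.3021 = 0.19.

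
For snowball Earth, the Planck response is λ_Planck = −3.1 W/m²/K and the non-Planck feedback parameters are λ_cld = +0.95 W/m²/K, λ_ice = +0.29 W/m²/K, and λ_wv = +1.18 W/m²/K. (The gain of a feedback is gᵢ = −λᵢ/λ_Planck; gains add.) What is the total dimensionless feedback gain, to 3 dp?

Convert to gains: g_cld = 0.95/3.1 = 0.3065; g_ice = 0.29/3.1 = 0.09355; g_wv = 1.18/3.1 = 0.3806.
Total gain g = 0.78065.

0.781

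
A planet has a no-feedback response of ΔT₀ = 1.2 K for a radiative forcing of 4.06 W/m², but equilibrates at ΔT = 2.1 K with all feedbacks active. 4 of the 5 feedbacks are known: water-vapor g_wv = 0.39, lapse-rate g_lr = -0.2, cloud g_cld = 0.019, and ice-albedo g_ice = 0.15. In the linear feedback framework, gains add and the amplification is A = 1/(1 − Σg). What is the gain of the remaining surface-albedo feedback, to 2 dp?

0.07

Amplification A = ΔT/ΔT₀ = 2.1/1.2 = 1.75.
Total gain g = 1 − 1/A = 1 − 1/1.75 = 0.4286.
Known gains sum to 0.39 − 0.2 + 0.019 + 0.15 = 0.359.
g_alb = 0.4286 − 0.359 = 0.07.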